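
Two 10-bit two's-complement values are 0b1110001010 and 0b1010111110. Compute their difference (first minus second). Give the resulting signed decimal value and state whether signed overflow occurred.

204; no overflow

0b1110001010 → 1110001010 = -118 (signed)
0b1010111110 → 1010111110 = -322 (signed)
Subtract via negate-and-add: invert 1010111110 + 1 = 0101000010 (i.e. 322).
  1110001010
+ 0101000010
= 0011001100  (discard carry-out 1)
Result 0011001100: MSB = 0 → value 204.
Addends (after negating the subtrahend) have opposite signs, so signed overflow cannot occur.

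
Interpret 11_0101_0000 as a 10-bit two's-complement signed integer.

MSB is 1, so the value is negative.
Unsigned reading: 848. Subtract 2^10 = 1024: 848 − 1024 = -176.

-176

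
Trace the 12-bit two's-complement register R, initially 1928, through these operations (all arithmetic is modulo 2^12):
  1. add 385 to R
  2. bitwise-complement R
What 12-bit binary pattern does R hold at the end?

011011110110

Start: R = 1928 = 011110001000.
R = 1928 + 385 = 2313; wraps to -1783 = 100100001001
R = NOT 100100001001 = 011011110110 = 1782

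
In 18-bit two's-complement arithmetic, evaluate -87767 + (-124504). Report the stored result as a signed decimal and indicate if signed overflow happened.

-87767 → 101010100100101001
-124504 → 100001100110101000
  101010100100101001
+ 100001100110101000
= 001100001011010001  (discard carry-out 1)
Result 001100001011010001: MSB = 0 → value 49873.
Both addends are negative but the stored result is non-negative: signed overflow. The true value -87767 + (-124504) = -212271 lies outside [-131072, 131071].

49873; overflow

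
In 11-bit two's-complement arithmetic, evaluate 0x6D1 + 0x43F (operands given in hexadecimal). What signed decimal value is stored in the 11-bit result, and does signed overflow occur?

0x6D1 = 11011010001 = -303 (signed)
0x43F = 10000111111 = -961 (signed)
  11011010001
+ 10000111111
= 01100010000  (discard carry-out 1)
Result 01100010000: MSB = 0 → value 784.
Both addends are negative but the stored result is non-negative: signed overflow. The true value -303 + (-961) = -1264 lies outside [-1024, 1023].

784; overflow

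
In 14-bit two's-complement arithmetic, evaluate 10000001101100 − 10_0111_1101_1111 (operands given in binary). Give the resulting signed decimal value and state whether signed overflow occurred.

-1907; no overflow

10000001101100 = -8084 (signed)
10_0111_1101_1111 → 10011111011111 = -6177 (signed)
Subtract via negate-and-add: invert 10011111011111 + 1 = 01100000100001 (i.e. 6177).
  10000001101100
+ 01100000100001
= 11100010001101
Result 11100010001101: MSB = 1 → 14477 − 16384 = -1907.
Addends (after negating the subtrahend) have opposite signs, so signed overflow cannot occur.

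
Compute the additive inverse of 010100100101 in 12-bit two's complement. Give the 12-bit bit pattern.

Invert: 101011011010. Add 1: 101011011011.

101011011011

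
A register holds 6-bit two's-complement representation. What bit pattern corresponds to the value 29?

011101

29 is non-negative, so write it directly in 6 bits: 011101.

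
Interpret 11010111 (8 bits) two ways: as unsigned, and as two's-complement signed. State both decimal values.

Unsigned: 11010111 = 215.
Signed: MSB=1 → 215 − 256 = -41.

unsigned = 215, signed = -41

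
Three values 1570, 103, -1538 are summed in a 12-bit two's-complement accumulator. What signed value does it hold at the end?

135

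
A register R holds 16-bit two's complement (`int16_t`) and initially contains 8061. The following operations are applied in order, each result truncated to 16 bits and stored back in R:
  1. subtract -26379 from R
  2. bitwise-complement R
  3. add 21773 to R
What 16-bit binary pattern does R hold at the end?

Start: R = 8061 = 0001111101111101.
R = 8061 − (-26379) = 34440; wraps to -31096 = 1000011010001000
R = NOT 1000011010001000 = 0111100101110111 = 31095
R = 31095 + 21773 = 52868; wraps to -12668 = 1100111010000100

1100111010000100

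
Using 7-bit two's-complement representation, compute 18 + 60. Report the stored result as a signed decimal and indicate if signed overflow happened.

-50; overflow

18 → 0010010
60 → 0111100
  0010010
+ 0111100
= 1001110
Result 1001110: MSB = 1 → 78 − 128 = -50.
Both addends are non-negative but the stored result is negative: signed overflow. The true value 18 + 60 = 78 lies outside [-64, 63].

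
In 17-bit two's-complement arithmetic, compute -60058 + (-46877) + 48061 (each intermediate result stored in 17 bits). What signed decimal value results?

-58874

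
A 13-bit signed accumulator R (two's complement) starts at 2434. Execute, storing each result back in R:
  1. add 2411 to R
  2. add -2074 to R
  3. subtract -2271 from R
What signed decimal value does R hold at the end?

-3150

Start: R = 2434 = 0100110000010.
R = 2434 + 2411 = 4845; wraps to -3347 = 1001011101101
R = -3347 + (-2074) = -5421; wraps to 2771 = 0101011010011
R = 2771 − (-2271) = 5042; wraps to -3150 = 1001110110010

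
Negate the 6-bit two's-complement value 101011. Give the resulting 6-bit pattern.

Invert: 010100. Add 1: 010101.
Check: 101011 = -21, 010101 = 21.

010101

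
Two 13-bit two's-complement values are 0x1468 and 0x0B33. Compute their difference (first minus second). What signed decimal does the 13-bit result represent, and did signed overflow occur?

2357; overflow

0x1468 = 1010001101000 = -2968 (signed)
0x0B33 = 0101100110011 = 2867 (signed)
Subtract via negate-and-add: invert 0101100110011 + 1 = 1010011001101 (i.e. -2867).
  1010001101000
+ 1010011001101
= 0100100110101  (discard carry-out 1)
Result 0100100110101: MSB = 0 → value 2357.
Both addends (after negating the subtrahend) are negative but the stored result is non-negative: signed overflow. The true value -2968 − 2867 = -5835 lies outside [-4096, 4095].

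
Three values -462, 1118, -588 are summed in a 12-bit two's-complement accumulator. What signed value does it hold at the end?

68

-462 + 1118 = 656 (001010010000)
656 + (-588) = 68 (000001000100)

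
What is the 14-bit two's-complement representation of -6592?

10011001000000

|-6592| = 6592 = 01100111000000 in 14 bits.
Invert the bits: 10011000111111. Add 1: 10011001000000.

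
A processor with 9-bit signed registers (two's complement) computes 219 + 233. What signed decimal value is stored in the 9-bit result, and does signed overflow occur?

219 → 011011011
233 → 011101001
  011011011
+ 011101001
= 111000100
Result 111000100: MSB = 1 → 452 − 512 = -60.
Both addends are non-negative but the stored result is negative: signed overflow. The true value 219 + 233 = 452 lies outside [-256, 255].

-60; overflow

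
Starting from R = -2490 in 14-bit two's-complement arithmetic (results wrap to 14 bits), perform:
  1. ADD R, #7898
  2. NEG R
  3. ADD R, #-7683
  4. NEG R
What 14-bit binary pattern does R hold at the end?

Start: R = -2490 = 11011001000110.
R = -2490 + 7898 = 5408 = 01010100100000
R = −(5408) = -5408 = 10101011100000
R = -5408 + (-7683) = -13091; wraps to 3293 = 00110011011101
R = −(3293) = -3293 = 11001100100011

11001100100011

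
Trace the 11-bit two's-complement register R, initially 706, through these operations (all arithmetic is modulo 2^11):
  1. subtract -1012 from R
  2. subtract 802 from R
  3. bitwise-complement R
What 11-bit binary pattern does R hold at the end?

10001101011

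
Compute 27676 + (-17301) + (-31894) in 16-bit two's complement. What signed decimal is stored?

-21519

27676 + (-17301) = 10375 (0010100010000111)
10375 + (-31894) = -21519 (1010101111110001)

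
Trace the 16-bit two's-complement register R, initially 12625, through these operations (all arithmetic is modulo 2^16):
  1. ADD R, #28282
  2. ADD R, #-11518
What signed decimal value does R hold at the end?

29389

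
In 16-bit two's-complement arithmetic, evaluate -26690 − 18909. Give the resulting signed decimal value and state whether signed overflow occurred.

-26690 → 1001011110111110
18909 → 0100100111011101
Subtract via negate-and-add: invert 0100100111011101 + 1 = 1011011000100011 (i.e. -18909).
  1001011110111110
+ 1011011000100011
= 0100110111100001  (discard carry-out 1)
Result 0100110111100001: MSB = 0 → value 19937.
Both addends (after negating the subtrahend) are negative but the stored result is non-negative: signed overflow. The true value -26690 − 18909 = -45599 lies outside [-32768, 32767].

19937; overflow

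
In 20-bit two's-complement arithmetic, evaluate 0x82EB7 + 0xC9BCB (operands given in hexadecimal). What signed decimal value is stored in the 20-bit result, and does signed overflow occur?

0x82EB7 = 10000010111010110111 = -512329 (signed)
0xC9BCB = 11001001101111001011 = -222261 (signed)
  10000010111010110111
+ 11001001101111001011
= 01001100101010000010  (discard carry-out 1)
Result 01001100101010000010: MSB = 0 → value 313986.
Both addends are negative but the stored result is non-negative: signed overflow. The true value -512329 + (-222261) = -734590 lies outside [-524288, 524287].

313986; overflow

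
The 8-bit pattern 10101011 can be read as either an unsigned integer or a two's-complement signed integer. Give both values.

unsigned = 171, signed = -85

Unsigned: 10101011 = 171.
Signed: MSB=1 → 171 − 256 = -85.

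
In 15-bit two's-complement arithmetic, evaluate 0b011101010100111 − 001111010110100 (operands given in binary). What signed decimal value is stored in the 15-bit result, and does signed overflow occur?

7155; no overflow

0b011101010100111 → 011101010100111 = 15015 (signed)
001111010110100 = 7860 (signed)
Subtract via negate-and-add: invert 001111010110100 + 1 = 110000101001100 (i.e. -7860).
  011101010100111
+ 110000101001100
= 001101111110011  (discard carry-out 1)
Result 001101111110011: MSB = 0 → value 7155.
Addends (after negating the subtrahend) have opposite signs, so signed overflow cannot occur.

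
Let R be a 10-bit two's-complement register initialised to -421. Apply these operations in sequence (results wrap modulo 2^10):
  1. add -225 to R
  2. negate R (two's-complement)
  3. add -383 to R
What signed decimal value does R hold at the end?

263

Start: R = -421 = 1001011011.
R = -421 + (-225) = -646; wraps to 378 = 0101111010
R = −(378) = -378 = 1010000110
R = -378 + (-383) = -761; wraps to 263 = 0100000111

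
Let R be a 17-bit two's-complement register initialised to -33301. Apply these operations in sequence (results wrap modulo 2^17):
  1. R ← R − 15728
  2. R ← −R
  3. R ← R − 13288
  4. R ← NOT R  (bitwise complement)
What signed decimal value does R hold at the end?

Start: R = -33301 = 10111110111101011.
R = -33301 − 15728 = -49029 = 10100000001111011
R = −(-49029) = 49029 = 01011111110000101
R = 49029 − 13288 = 35741 = 01000101110011101
R = NOT 01000101110011101 = 10111010001100010 = -35742

-35742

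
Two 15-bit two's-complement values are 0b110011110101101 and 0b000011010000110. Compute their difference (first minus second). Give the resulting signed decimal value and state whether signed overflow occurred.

0b110011110101101 → 110011110101101 = -6227 (signed)
0b000011010000110 → 000011010000110 = 1670 (signed)
Subtract via negate-and-add: invert 000011010000110 + 1 = 111100101111010 (i.e. -1670).
  110011110101101
+ 111100101111010
= 110000100100111  (discard carry-out 1)
Result 110000100100111: MSB = 1 → 24871 − 32768 = -7897.
Both addends (after negating the subtrahend) are negative and so is the stored result: no signed overflow.

-7897; no overflow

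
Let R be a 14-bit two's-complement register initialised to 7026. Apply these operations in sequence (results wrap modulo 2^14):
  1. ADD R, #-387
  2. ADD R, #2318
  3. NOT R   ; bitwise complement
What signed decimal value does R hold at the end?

Start: R = 7026 = 01101101110010.
R = 7026 + (-387) = 6639 = 01100111101111
R = 6639 + 2318 = 8957; wraps to -7427 = 10001011111101
R = NOT 10001011111101 = 01110100000010 = 7426

7426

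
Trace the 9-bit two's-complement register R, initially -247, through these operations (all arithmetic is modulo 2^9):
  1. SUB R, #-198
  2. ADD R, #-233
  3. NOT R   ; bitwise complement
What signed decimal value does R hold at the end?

-231

Start: R = -247 = 100001001.
R = -247 − (-198) = -49 = 111001111
R = -49 + (-233) = -282; wraps to 230 = 011100110
R = NOT 011100110 = 100011001 = -231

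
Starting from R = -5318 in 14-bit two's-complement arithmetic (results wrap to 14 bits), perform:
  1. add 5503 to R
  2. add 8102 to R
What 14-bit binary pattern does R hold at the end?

10000001011111

Start: R = -5318 = 10101100111010.
R = -5318 + 5503 = 185 = 00000010111001
R = 185 + 8102 = 8287; wraps to -8097 = 10000001011111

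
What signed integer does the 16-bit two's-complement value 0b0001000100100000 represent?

4384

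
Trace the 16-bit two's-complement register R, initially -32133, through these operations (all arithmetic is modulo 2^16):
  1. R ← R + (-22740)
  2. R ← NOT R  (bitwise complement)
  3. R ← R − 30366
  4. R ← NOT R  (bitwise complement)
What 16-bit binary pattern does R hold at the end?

1010000001000101

Start: R = -32133 = 1000001001111011.
R = -32133 + (-22740) = -54873; wraps to 10663 = 0010100110100111
R = NOT 0010100110100111 = 1101011001011000 = -10664
R = -10664 − 30366 = -41030; wraps to 24506 = 0101111110111010
R = NOT 0101111110111010 = 1010000001000101 = -24507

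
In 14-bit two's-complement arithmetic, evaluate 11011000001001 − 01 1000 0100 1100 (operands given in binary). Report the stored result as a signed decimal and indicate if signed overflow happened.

11011000001001 = -2551 (signed)
01 1000 0100 1100 → 01100001001100 = 6220 (signed)
Subtract via negate-and-add: invert 01100001001100 + 1 = 10011110110100 (i.e. -6220).
  11011000001001
+ 10011110110100
= 01110110111101  (discard carry-out 1)
Result 01110110111101: MSB = 0 → value 7613.
Both addends (after negating the subtrahend) are negative but the stored result is non-negative: signed overflow. The true value -2551 − 6220 = -8771 lies outside [-8192, 8191].

7613; overflow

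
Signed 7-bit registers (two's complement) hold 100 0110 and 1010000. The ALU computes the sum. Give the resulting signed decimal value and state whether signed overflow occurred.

100 0110 → 1000110 = -58 (signed)
1010000 = -48 (signed)
  1000110
+ 1010000
= 0010110  (discard carry-out 1)
Result 0010110: MSB = 0 → value 22.
Both addends are negative but the stored result is non-negative: signed overflow. The true value -58 + (-48) = -106 lies outside [-64, 63].

22; overflow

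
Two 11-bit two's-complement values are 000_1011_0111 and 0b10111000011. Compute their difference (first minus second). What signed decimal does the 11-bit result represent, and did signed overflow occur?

756; no overflow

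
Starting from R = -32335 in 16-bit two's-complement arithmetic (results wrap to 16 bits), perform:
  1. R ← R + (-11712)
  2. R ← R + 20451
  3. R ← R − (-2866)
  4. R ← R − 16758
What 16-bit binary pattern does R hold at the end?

Start: R = -32335 = 1000000110110001.
R = -32335 + (-11712) = -44047; wraps to 21489 = 0101001111110001
R = 21489 + 20451 = 41940; wraps to -23596 = 1010001111010100
R = -23596 − (-2866) = -20730 = 1010111100000110
R = -20730 − 16758 = -37488; wraps to 28048 = 0110110110010000

0110110110010000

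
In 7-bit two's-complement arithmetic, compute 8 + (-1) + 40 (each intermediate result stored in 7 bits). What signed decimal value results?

8 + (-1) = 7 (0000111)
7 + 40 = 47 (0101111)

47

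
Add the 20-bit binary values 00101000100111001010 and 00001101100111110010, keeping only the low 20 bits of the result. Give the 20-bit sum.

00110110001110111100

  00101000100111001010
+ 00001101100111110010
= 00110110001110111100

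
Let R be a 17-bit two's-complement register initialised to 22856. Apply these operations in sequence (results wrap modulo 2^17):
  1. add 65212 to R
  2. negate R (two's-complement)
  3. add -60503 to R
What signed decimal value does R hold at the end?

-17499

Start: R = 22856 = 00101100101001000.
R = 22856 + 65212 = 88068; wraps to -43004 = 10101100000000100
R = −(-43004) = 43004 = 01010011111111100
R = 43004 + (-60503) = -17499 = 11011101110100101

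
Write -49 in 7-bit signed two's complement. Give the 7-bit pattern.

1001111

|-49| = 49 = 0110001 in 7 bits.
Invert the bits: 1001110. Add 1: 1001111.
Check: 1001111 reads as 79 − 128 = -49.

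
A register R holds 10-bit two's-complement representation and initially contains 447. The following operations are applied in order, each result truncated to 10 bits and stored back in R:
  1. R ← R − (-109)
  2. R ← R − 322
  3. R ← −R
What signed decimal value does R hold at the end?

-234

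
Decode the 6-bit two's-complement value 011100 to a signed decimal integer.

MSB is 0, so the value is non-negative: 011100 = 28.

28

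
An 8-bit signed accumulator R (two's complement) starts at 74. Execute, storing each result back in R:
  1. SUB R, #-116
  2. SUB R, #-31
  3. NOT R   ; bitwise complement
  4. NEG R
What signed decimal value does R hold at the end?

-34

Start: R = 74 = 01001010.
R = 74 − (-116) = 190; wraps to -66 = 10111110
R = -66 − (-31) = -35 = 11011101
R = NOT 11011101 = 00100010 = 34
R = −(34) = -34 = 11011110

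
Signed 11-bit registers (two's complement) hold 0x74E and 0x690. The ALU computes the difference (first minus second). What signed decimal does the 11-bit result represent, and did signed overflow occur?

190; no overflow

0x74E = 11101001110 = -178 (signed)
0x690 = 11010010000 = -368 (signed)
Subtract via negate-and-add: invert 11010010000 + 1 = 00101110000 (i.e. 368).
  11101001110
+ 00101110000
= 00010111110  (discard carry-out 1)
Result 00010111110: MSB = 0 → value 190.
Addends (after negating the subtrahend) have opposite signs, so signed overflow cannot occur.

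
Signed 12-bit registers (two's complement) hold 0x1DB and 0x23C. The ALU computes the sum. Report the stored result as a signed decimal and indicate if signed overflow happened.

0x1DB = 000111011011 = 475 (signed)
0x23C = 001000111100 = 572 (signed)
  000111011011
+ 001000111100
= 010000010111
Result 010000010111: MSB = 0 → value 1047.
Both addends are non-negative and so is the stored result: no signed overflow.

1047; no overflow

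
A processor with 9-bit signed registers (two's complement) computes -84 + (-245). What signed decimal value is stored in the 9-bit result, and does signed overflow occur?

-84 → 110101100
-245 → 100001011
  110101100
+ 100001011
= 010110111  (discard carry-out 1)
Result 010110111: MSB = 0 → value 183.
Both addends are negative but the stored result is non-negative: signed overflow. The true value -84 + (-245) = -329 lies outside [-256, 255].

183; overflow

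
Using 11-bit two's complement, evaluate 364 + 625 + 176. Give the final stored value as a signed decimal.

364 + 625 = 989 (01111011101)
989 + 176 = 1165 → wraps to -883 (10010001101)

-883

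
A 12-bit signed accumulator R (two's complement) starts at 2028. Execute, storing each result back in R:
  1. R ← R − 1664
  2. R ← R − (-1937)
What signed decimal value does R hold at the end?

-1795

Start: R = 2028 = 011111101100.
R = 2028 − 1664 = 364 = 000101101100
R = 364 − (-1937) = 2301; wraps to -1795 = 100011111101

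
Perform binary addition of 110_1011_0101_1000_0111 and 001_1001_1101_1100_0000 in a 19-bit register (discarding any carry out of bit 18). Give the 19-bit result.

0000101001101000111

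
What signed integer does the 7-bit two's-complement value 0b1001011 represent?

-53

MSB is 1, so the value is negative.
Invert: 0110100. Add 1: 0110101 = 53. So the value is −53.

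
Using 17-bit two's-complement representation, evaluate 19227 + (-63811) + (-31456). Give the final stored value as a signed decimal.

19227 + (-63811) = -44584 (10101000111011000)
-44584 + (-31456) = -76040 → wraps to 55032 (01101011011111000)

55032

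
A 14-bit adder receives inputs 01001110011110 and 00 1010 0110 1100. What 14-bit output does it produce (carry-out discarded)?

01111000001010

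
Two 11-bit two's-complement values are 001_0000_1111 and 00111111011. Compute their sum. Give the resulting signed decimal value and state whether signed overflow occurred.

778; no overflow

001_0000_1111 → 00100001111 = 271 (signed)
00111111011 = 507 (signed)
  00100001111
+ 00111111011
= 01100001010
Result 01100001010: MSB = 0 → value 778.
Both addends are non-negative and so is the stored result: no signed overflow.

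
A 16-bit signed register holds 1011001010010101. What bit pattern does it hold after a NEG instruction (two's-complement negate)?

0100110101101011

Invert: 0100110101101010. Add 1: 0100110101101011.
Check: 1011001010010101 = -19819, 0100110101101011 = 19819.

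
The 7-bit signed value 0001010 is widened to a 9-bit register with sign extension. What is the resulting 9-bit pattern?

MSB of 0001010 is 0; replicate it into the new high bits.
00|0001010 → 000001010 (still 10).

000001010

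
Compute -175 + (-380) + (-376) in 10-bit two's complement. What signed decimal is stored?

93

-175 + (-380) = -555 → wraps to 469 (0111010101)
469 + (-376) = 93 (0001011101)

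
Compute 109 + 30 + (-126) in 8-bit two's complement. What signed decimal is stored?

13

109 + 30 = 139 → wraps to -117 (10001011)
-117 + (-126) = -243 → wraps to 13 (00001101)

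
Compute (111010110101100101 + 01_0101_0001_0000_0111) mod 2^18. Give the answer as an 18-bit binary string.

001111111001101100

  111010110101100101
+ 010101000100000111
= 001111111001101100  (discard carry-out 1)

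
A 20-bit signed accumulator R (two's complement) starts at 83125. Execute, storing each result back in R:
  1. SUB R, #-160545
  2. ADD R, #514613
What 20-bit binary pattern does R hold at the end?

10111001001000001011

Start: R = 83125 = 00010100010010110101.
R = 83125 − (-160545) = 243670 = 00111011011111010110
R = 243670 + 514613 = 758283; wraps to -290293 = 10111001001000001011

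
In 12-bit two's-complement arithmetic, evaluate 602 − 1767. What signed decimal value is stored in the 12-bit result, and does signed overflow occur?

-1165; no overflow

602 → 001001011010
1767 → 011011100111
Subtract via negate-and-add: invert 011011100111 + 1 = 100100011001 (i.e. -1767).
  001001011010
+ 100100011001
= 101101110011
Result 101101110011: MSB = 1 → 2931 − 4096 = -1165.
Addends (after negating the subtrahend) have opposite signs, so signed overflow cannot occur.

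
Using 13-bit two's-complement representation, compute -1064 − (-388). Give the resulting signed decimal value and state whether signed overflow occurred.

-676; no overflow

-1064 → 1101111011000
-388 → 1111001111100
Subtract via negate-and-add: invert 1111001111100 + 1 = 0000110000100 (i.e. 388).
  1101111011000
+ 0000110000100
= 1110101011100
Result 1110101011100: MSB = 1 → 7516 − 8192 = -676.
Addends (after negating the subtrahend) have opposite signs, so signed overflow cannot occur.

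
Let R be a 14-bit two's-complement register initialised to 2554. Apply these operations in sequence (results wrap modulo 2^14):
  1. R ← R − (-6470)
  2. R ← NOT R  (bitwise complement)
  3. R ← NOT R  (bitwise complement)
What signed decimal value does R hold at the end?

Start: R = 2554 = 00100111111010.
R = 2554 − (-6470) = 9024; wraps to -7360 = 10001101000000
R = NOT 10001101000000 = 01110010111111 = 7359
R = NOT 01110010111111 = 10001101000000 = -7360

-7360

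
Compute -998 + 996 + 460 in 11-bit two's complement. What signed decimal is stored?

-998 + 996 = -2 (11111111110)
-2 + 460 = 458 (00111001010)

458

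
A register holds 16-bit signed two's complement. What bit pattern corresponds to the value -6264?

|-6264| = 6264 = 0001100001111000 in 16 bits.
Invert the bits: 1110011110000111. Add 1: 1110011110001000.
Check: 1110011110001000 reads as 59272 − 65536 = -6264.

1110011110001000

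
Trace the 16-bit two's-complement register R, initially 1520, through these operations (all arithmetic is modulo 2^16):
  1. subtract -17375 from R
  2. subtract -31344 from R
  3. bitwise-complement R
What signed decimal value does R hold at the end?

15296

Start: R = 1520 = 0000010111110000.
R = 1520 − (-17375) = 18895 = 0100100111001111
R = 18895 − (-31344) = 50239; wraps to -15297 = 1100010000111111
R = NOT 1100010000111111 = 0011101111000000 = 15296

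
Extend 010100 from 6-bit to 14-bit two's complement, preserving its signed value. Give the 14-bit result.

00000000010100

MSB of 010100 is 0; replicate it into the new high bits.
00000000|010100 → 00000000010100 (still 20).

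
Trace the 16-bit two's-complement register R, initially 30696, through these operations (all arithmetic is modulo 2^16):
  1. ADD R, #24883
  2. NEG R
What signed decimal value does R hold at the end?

Start: R = 30696 = 0111011111101000.
R = 30696 + 24883 = 55579; wraps to -9957 = 1101100100011011
R = −(-9957) = 9957 = 0010011011100101

9957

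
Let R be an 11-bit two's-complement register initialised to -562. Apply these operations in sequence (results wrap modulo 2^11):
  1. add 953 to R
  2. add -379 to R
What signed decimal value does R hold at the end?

12

Start: R = -562 = 10111001110.
R = -562 + 953 = 391 = 00110000111
R = 391 + (-379) = 12 = 00000001100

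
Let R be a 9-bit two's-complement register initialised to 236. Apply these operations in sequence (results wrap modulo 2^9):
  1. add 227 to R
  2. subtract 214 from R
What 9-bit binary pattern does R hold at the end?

Start: R = 236 = 011101100.
R = 236 + 227 = 463; wraps to -49 = 111001111
R = -49 − 214 = -263; wraps to 249 = 011111001

011111001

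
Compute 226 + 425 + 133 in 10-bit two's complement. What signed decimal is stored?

-240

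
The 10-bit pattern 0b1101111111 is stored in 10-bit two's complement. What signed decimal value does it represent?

-129

MSB is 1, so the value is negative.
Unsigned reading: 895. Subtract 2^10 = 1024: 895 − 1024 = -129.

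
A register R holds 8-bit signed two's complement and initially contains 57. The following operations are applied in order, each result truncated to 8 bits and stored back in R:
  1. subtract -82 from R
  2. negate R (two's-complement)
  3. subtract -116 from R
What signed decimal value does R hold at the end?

-23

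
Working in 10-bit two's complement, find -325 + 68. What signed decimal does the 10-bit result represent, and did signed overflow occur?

-325 → 1010111011
68 → 0001000100
  1010111011
+ 0001000100
= 1011111111
Result 1011111111: MSB = 1 → 767 − 1024 = -257.
Addends have opposite signs, so signed overflow cannot occur.

-257; no overflow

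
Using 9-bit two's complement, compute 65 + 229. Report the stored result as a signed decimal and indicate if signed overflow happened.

65 → 001000001
229 → 011100101
  001000001
+ 011100101
= 100100110
Result 100100110: MSB = 1 → 294 − 512 = -218.
Both addends are non-negative but the stored result is negative: signed overflow. The true value 65 + 229 = 294 lies outside [-256, 255].

-218; overflow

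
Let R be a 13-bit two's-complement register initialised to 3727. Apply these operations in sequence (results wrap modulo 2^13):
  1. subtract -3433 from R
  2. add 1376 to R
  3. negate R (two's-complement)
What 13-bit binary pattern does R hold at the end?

1111010101000

Start: R = 3727 = 0111010001111.
R = 3727 − (-3433) = 7160; wraps to -1032 = 1101111111000
R = -1032 + 1376 = 344 = 0000101011000
R = −(344) = -344 = 1111010101000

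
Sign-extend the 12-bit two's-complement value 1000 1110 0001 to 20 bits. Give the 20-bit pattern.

MSB of 100011100001 is 1; replicate it into the new high bits.
11111111|100011100001 → 11111111100011100001 (still -1823).

11111111100011100001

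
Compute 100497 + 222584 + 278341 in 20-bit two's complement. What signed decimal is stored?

-447154

100497 + 222584 = 323081 (01001110111000001001)
323081 + 278341 = 601422 → wraps to -447154 (10010010110101001110)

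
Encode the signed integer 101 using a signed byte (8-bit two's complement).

101 is non-negative, so write it directly in 8 bits: 01100101.

01100101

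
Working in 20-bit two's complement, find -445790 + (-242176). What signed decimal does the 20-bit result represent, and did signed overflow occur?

-445790 → 10010011001010100010
-242176 → 11000100111000000000
  10010011001010100010
+ 11000100111000000000
= 01011000000010100010  (discard carry-out 1)
Result 01011000000010100010: MSB = 0 → value 360610.
Both addends are negative but the stored result is non-negative: signed overflow. The true value -445790 + (-242176) = -687966 lies outside [-524288, 524287].

360610; overflow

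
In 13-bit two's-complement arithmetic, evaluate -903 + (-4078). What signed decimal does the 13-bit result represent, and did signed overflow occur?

3211; overflow

-903 → 1110001111001
-4078 → 1000000010010
  1110001111001
+ 1000000010010
= 0110010001011  (discard carry-out 1)
Result 0110010001011: MSB = 0 → value 3211.
Both addends are negative but the stored result is non-negative: signed overflow. The true value -903 + (-4078) = -4981 lies outside [-4096, 4095].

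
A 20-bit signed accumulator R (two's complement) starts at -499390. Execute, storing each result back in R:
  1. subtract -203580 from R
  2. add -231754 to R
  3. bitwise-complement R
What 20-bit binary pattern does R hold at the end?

10000000110011001011

Start: R = -499390 = 10000110000101000010.
R = -499390 − (-203580) = -295810 = 10110111110001111110
R = -295810 + (-231754) = -527564; wraps to 521012 = 01111111001100110100
R = NOT 01111111001100110100 = 10000000110011001011 = -521013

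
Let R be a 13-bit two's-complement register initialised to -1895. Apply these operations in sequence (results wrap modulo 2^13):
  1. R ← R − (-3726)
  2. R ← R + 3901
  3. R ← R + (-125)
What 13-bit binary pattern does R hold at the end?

1010111100111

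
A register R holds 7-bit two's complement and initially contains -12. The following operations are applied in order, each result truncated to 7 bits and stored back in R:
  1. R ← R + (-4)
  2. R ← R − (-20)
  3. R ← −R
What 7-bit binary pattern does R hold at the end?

1111100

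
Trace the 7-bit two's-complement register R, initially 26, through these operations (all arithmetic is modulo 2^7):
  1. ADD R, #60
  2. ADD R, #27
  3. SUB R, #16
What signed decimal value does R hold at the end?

-31

Start: R = 26 = 0011010.
R = 26 + 60 = 86; wraps to -42 = 1010110
R = -42 + 27 = -15 = 1110001
R = -15 − 16 = -31 = 1100001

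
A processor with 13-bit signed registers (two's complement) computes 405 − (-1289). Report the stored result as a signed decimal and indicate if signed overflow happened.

1694; no overflow

405 → 0000110010101
-1289 → 1101011110111
Subtract via negate-and-add: invert 1101011110111 + 1 = 0010100001001 (i.e. 1289).
  0000110010101
+ 0010100001001
= 0011010011110
Result 0011010011110: MSB = 0 → value 1694.
Both addends (after negating the subtrahend) are non-negative and so is the stored result: no signed overflow.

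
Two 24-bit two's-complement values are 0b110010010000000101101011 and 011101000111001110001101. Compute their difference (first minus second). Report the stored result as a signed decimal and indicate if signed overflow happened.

5541342; overflow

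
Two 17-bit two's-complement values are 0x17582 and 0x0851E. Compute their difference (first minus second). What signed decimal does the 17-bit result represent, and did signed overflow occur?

61540; overflow

0x17582 = 10111010110000010 = -35454 (signed)
0x0851E = 01000010100011110 = 34078 (signed)
Subtract via negate-and-add: invert 01000010100011110 + 1 = 10111101011100010 (i.e. -34078).
  10111010110000010
+ 10111101011100010
= 01111000001100100  (discard carry-out 1)
Result 01111000001100100: MSB = 0 → value 61540.
Both addends (after negating the subtrahend) are negative but the stored result is non-negative: signed overflow. The true value -35454 − 34078 = -69532 lies outside [-65536, 65535].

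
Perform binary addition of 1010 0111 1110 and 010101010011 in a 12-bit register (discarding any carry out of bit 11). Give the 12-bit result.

111111010001

  101001111110
+ 010101010011
= 111111010001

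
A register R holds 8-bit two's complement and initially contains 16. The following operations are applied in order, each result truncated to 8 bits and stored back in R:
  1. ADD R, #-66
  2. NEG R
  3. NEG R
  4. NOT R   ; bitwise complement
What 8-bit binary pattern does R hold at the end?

00110001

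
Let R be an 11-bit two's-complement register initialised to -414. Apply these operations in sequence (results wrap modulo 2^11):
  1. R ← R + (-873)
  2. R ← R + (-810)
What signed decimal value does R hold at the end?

-49

Start: R = -414 = 11001100010.
R = -414 + (-873) = -1287; wraps to 761 = 01011111001
R = 761 + (-810) = -49 = 11111001111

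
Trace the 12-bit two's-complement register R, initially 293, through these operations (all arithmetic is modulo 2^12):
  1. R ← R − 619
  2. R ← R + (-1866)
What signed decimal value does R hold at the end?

Start: R = 293 = 000100100101.
R = 293 − 619 = -326 = 111010111010
R = -326 + (-1866) = -2192; wraps to 1904 = 011101110000

1904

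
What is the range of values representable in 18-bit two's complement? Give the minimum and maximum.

min = -131072, max = 131071

Minimum: −2^17 = -131072.
Maximum: 2^17 − 1 = 131071.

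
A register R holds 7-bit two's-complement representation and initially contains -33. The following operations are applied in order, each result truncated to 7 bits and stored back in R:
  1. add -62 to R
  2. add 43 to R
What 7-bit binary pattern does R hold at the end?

Start: R = -33 = 1011111.
R = -33 + (-62) = -95; wraps to 33 = 0100001
R = 33 + 43 = 76; wraps to -52 = 1001100

1001100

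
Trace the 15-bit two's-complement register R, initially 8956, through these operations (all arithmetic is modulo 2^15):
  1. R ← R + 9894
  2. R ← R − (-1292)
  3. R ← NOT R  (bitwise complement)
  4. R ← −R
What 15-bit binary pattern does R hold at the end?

100111010101111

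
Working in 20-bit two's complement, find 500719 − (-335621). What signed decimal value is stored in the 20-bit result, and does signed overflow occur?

-212236; overflow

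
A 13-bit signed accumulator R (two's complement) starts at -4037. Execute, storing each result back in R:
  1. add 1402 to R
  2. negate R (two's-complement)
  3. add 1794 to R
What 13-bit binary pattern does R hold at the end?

1000101001101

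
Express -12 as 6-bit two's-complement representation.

110100

|-12| = 12 = 001100 in 6 bits.
Invert the bits: 110011. Add 1: 110100.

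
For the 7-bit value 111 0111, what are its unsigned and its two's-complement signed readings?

Unsigned: 1110111 = 119.
Signed: MSB=1 → 119 − 128 = -9.

unsigned = 119, signed = -9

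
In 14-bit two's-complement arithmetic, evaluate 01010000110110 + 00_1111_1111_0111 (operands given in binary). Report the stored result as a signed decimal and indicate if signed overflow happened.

-7123; overflow

01010000110110 = 5174 (signed)
00_1111_1111_0111 → 00111111110111 = 4087 (signed)
  01010000110110
+ 00111111110111
= 10010000101101
Result 10010000101101: MSB = 1 → 9261 − 16384 = -7123.
Both addends are non-negative but the stored result is negative: signed overflow. The true value 5174 + 4087 = 9261 lies outside [-8192, 8191].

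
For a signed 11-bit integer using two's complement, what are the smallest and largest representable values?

Minimum: −2^10 = -1024.
Maximum: 2^10 − 1 = 1023.

min = -1024, max = 1023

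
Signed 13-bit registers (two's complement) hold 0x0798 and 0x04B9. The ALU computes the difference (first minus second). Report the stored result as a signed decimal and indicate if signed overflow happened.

0x0798 = 0011110011000 = 1944 (signed)
0x04B9 = 0010010111001 = 1209 (signed)
Subtract via negate-and-add: invert 0010010111001 + 1 = 1101101000111 (i.e. -1209).
  0011110011000
+ 1101101000111
= 0001011011111  (discard carry-out 1)
Result 0001011011111: MSB = 0 → value 735.
Addends (after negating the subtrahend) have opposite signs, so signed overflow cannot occur.

735; no overflow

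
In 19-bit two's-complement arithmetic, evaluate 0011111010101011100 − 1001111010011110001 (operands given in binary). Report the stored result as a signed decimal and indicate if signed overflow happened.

0011111010101011100 = 128348 (signed)
1001111010011110001 = -199439 (signed)
Subtract via negate-and-add: invert 1001111010011110001 + 1 = 0110000101100001111 (i.e. 199439).
  0011111010101011100
+ 0110000101100001111
= 1010000000001101011
Result 1010000000001101011: MSB = 1 → 327787 − 524288 = -196501.
Both addends (after negating the subtrahend) are non-negative but the stored result is negative: signed overflow. The true value 128348 − (-199439) = 327787 lies outside [-262144, 262143].

-196501; overflow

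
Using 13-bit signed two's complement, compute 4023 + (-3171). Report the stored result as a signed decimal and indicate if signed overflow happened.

852; no overflow

4023 → 0111110110111
-3171 → 1001110011101
  0111110110111
+ 1001110011101
= 0001101010100  (discard carry-out 1)
Result 0001101010100: MSB = 0 → value 852.
Addends have opposite signs, so signed overflow cannot occur.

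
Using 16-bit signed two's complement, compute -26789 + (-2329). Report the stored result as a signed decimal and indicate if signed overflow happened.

-29118; no overflow

-26789 → 1001011101011011
-2329 → 1111011011100111
  1001011101011011
+ 1111011011100111
= 1000111001000010  (discard carry-out 1)
Result 1000111001000010: MSB = 1 → 36418 − 65536 = -29118.
Both addends are negative and so is the stored result: no signed overflow.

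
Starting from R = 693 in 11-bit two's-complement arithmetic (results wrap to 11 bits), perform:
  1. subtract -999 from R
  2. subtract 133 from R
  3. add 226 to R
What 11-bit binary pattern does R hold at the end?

11011111001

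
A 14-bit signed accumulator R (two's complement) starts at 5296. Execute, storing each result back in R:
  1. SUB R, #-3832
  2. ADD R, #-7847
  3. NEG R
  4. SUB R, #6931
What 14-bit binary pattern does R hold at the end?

01111111101100

Start: R = 5296 = 01010010110000.
R = 5296 − (-3832) = 9128; wraps to -7256 = 10001110101000
R = -7256 + (-7847) = -15103; wraps to 1281 = 00010100000001
R = −(1281) = -1281 = 11101011111111
R = -1281 − 6931 = -8212; wraps to 8172 = 01111111101100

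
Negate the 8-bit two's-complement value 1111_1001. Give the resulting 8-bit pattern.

00000111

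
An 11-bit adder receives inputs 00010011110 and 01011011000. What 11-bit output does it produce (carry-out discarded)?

01101110110

  00010011110
+ 01011011000
= 01101110110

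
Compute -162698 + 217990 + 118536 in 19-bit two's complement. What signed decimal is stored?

173828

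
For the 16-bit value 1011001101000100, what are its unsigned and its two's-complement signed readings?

unsigned = 45892, signed = -19644

Unsigned: 1011001101000100 = 45892.
Signed: MSB=1 → 45892 − 65536 = -19644.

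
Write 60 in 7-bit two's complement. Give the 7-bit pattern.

60 is non-negative, so write it directly in 7 bits: 0111100.

0111100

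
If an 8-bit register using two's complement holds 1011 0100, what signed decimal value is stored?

-76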